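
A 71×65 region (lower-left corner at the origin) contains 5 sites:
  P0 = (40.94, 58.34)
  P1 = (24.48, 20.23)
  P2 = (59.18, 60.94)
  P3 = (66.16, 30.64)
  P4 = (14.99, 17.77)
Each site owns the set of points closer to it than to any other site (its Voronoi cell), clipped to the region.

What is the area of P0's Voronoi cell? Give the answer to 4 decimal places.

Area of P0's cell: 1091.2155

1. box [0,71]×[0,65]: [(0, 0) (71, 0) (71, 65) (0, 65)]
2. ⊥bis P0·P1 via (32.71,39.285): [(0, 53.4127) (71, 22.7473) (71, 65) (0, 65)]  |A|=1911.3216
3. ⊥bis P0·P2 via (50.06,59.64): [(0, 53.4127) (54.2901, 29.9644) (49.296, 65) (0, 65)]  |A|=1178.0946
4. ⊥bis P0·P3 via (53.55,44.49): [(0, 53.4127) (42.9673, 34.8548) (52.3724, 43.4178) (49.296, 65) (0, 65)]  |A|=1106.6188
5. ⊥bis P0·P4 via (27.965,38.055): [(0, 55.9424) (12.178, 48.1529) (42.9673, 34.8548) (52.3724, 43.4178) (49.296, 65) (0, 65)]  |A|=1091.2155
6. canonical 6-gon: [(0, 55.9424) (12.178, 48.1529) (42.9673, 34.8548) (52.3724, 43.4178) (49.296, 65) (0, 65)]
7. shoelace: 1091.2155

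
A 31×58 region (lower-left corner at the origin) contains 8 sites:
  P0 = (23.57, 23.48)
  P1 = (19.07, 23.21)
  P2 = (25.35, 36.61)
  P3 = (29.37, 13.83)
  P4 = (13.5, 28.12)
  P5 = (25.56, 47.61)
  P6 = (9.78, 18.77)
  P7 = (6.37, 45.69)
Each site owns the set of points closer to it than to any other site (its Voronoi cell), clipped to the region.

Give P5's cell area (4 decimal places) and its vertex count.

Area of P5's cell: 243.8322 (4 vertices)

1. box [0,31]×[0,58]: [(0, 0) (31, 0) (31, 58) (0, 58)]
2. ⊥bis P5·P0 via (24.565,35.545): [(0, 37.5709) (31, 35.0143) (31, 58) (0, 58)]  |A|=672.9297
3. ⊥bis P5·P1 via (22.315,35.41): [(0, 41.3454) (20.5682, 35.8746) (31, 35.0143) (31, 58) (0, 58)]  |A|=634.1118
4. ⊥bis P5·P2 via (25.455,42.11): [(0, 42.596) (31, 42.0041) (31, 58) (0, 58)]  |A|=486.6985
5. ⊥bis P5·P3 via (27.465,30.72): [(0, 42.596) (31, 42.0041) (31, 58) (0, 58)]  |A|=486.6985
6. ⊥bis P5·P4 via (19.53,37.865): [(0, 49.9498) (12.2627, 42.3619) (31, 42.0041) (31, 58) (0, 58)]  |A|=441.6098
7. ⊥bis P5·P6 via (17.67,33.19): [(0, 49.9498) (12.2627, 42.3619) (31, 42.0041) (31, 58) (0, 58)]  |A|=441.6098
8. ⊥bis P5·P7 via (15.965,46.65): [(16.4019, 42.2828) (31, 42.0041) (31, 58) (14.8294, 58)]  |A|=243.8322
9. canonical 4-gon: [(16.4019, 42.2828) (31, 42.0041) (31, 58) (14.8294, 58)]
10. shoelace: 243.8322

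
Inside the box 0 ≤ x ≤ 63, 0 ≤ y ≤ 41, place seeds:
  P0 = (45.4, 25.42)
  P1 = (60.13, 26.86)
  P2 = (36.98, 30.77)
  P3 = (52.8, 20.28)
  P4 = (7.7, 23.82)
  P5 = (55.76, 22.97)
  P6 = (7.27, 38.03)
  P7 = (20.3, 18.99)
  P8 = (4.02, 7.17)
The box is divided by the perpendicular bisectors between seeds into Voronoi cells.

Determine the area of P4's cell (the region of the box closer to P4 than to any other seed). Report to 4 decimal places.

Area of P4's cell: 227.1510

1. box [0,63]×[0,41]: [(0, 0) (63, 0) (63, 41) (0, 41)]
2. ⊥bis P4·P0 via (26.55,24.62): [(0, 0) (27.5949, 0) (25.8548, 41) (0, 41)]  |A|=1095.719
3. ⊥bis P4·P1 via (33.915,25.34): [(0, 0) (27.5949, 0) (25.8548, 41) (0, 41)]  |A|=1095.719
4. ⊥bis P4·P2 via (22.34,27.295): [(0, 0) (27.5949, 0) (27.3284, 6.2792) (19.0869, 41) (0, 41)]  |A|=978.2256
5. ⊥bis P4·P3 via (30.25,22.05): [(0, 0) (27.5949, 0) (27.3284, 6.2792) (19.0869, 41) (0, 41)]  |A|=978.2256
6. ⊥bis P4·P5 via (31.73,23.395): [(0, 0) (27.5949, 0) (27.3284, 6.2792) (19.0869, 41) (0, 41)]  |A|=978.2256
7. ⊥bis P4·P6 via (7.485,30.925): [(0, 30.6985) (0, 0) (27.5949, 0) (27.3284, 6.2792) (21.3786, 31.3454)]  |A|=775.9717
8. ⊥bis P4·P7 via (14,21.405): [(17.7686, 31.2362) (0, 30.6985) (0, 0) (5.7947, 0)]  |A|=363.238
9. ⊥bis P4·P8 via (5.86,15.495): [(11.2757, 14.298) (17.7686, 31.2362) (0, 30.6985) (0, 16.7902)]  |A|=227.151
10. canonical 4-gon: [(11.2757, 14.298) (17.7686, 31.2362) (0, 30.6985) (0, 16.7902)]
11. shoelace: 227.151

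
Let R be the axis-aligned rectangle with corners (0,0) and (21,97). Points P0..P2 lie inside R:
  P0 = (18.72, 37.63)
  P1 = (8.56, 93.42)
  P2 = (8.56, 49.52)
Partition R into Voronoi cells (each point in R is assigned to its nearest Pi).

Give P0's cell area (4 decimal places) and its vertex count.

1. box [0,21]×[0,97]: [(0, 0) (21, 0) (21, 97) (0, 97)]
2. ⊥bis P0·P1 via (13.64,65.525): [(0, 63.041) (0, 0) (21, 0) (21, 66.8653)]  |A|=1364.0166
3. ⊥bis P0·P2 via (13.64,43.575): [(0, 31.9196) (0, 0) (21, 0) (21, 49.8641)]  |A|=858.7293
4. canonical 4-gon: [(0, 31.9196) (0, 0) (21, 0) (21, 49.8641)]
5. shoelace: 858.7293

Area of P0's cell: 858.7293 (4 vertices)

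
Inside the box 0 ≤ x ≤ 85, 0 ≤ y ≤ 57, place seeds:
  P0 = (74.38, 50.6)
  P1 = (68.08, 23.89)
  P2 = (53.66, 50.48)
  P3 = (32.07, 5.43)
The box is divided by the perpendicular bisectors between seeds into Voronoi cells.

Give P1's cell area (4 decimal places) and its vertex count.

1. box [0,85]×[0,57]: [(0, 0) (85, 0) (85, 57) (0, 57)]
2. ⊥bis P1·P0 via (71.23,37.245): [(0, 54.0458) (0, 0) (85, 0) (85, 33.9971)]  |A|=3741.8233
3. ⊥bis P1·P2 via (60.87,37.185): [(64.0872, 38.9297) (0, 4.1746) (0, 0) (85, 0) (85, 33.9971)]  |A|=2143.7713
4. ⊥bis P1·P3 via (50.075,14.66): [(64.0872, 38.9297) (43.388, 27.7044) (57.5902, 0) (85, 0) (85, 33.9971)]  |A|=1255.4565
5. canonical 5-gon: [(64.0872, 38.9297) (43.388, 27.7044) (57.5902, 0) (85, 0) (85, 33.9971)]
6. shoelace: 1255.4565

Area of P1's cell: 1255.4565 (5 vertices)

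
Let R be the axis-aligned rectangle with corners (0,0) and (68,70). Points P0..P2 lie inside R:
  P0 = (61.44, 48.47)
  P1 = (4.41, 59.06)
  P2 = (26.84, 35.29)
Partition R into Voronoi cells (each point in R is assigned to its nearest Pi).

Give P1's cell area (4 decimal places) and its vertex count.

Area of P1's cell: 739.2970 (4 vertices)

1. box [0,68]×[0,70]: [(0, 0) (68, 0) (68, 70) (0, 70)]
2. ⊥bis P1·P0 via (32.925,53.765): [(0, 0) (22.9413, 0) (35.9397, 70) (0, 70)]  |A|=2060.8346
3. ⊥bis P1·P2 via (15.625,47.175): [(0, 32.4308) (35.1167, 65.5679) (35.9397, 70) (0, 70)]  |A|=739.297
4. canonical 4-gon: [(0, 32.4308) (35.1167, 65.5679) (35.9397, 70) (0, 70)]
5. shoelace: 739.297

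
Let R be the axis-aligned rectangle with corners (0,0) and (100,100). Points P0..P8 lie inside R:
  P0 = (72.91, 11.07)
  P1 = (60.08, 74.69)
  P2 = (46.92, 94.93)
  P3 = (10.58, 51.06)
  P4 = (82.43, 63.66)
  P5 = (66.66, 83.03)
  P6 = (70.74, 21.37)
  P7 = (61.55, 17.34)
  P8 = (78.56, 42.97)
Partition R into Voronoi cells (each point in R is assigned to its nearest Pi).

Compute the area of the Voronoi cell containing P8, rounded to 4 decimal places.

Area of P8's cell: 1027.3411

1. box [0,100]×[0,100]: [(0, 0) (100, 0) (100, 100) (0, 100)]
2. ⊥bis P8·P0 via (75.735,27.02): [(0, 40.4339) (100, 22.7223) (100, 100) (0, 100)]  |A|=6842.192
3. ⊥bis P8·P1 via (69.32,58.83): [(28.9445, 35.3073) (100, 22.7223) (100, 76.7041)]  |A|=1917.8518
4. ⊥bis P8·P2 via (62.74,68.95): [(28.9445, 35.3073) (100, 22.7223) (100, 76.7041)]  |A|=1917.8518
5. ⊥bis P8·P3 via (44.57,47.015): [(44.237, 44.2167) (42.8829, 32.8386) (100, 22.7223) (100, 76.7041)]  |A|=1836.8844
6. ⊥bis P8·P4 via (80.495,53.315): [(64.8702, 56.2376) (44.237, 44.2167) (42.8829, 32.8386) (100, 22.7223) (100, 49.6667)]  |A|=1361.9745
7. ⊥bis P8·P5 via (72.61,63): [(64.8702, 56.2376) (44.237, 44.2167) (42.8829, 32.8386) (100, 22.7223) (100, 49.6667)]  |A|=1361.9745
8. ⊥bis P8·P6 via (74.65,32.17): [(64.8702, 56.2376) (44.237, 44.2167) (44.1188, 43.2234) (100, 22.9924) (100, 49.6667)]  |A|=1051.6024
9. ⊥bis P8·P7 via (70.055,30.155): [(64.8702, 56.2376) (46.7028, 45.6533) (57.8597, 38.2487) (100, 22.9924) (100, 49.6667)]  |A|=1027.3411
10. canonical 5-gon: [(64.8702, 56.2376) (46.7028, 45.6533) (57.8597, 38.2487) (100, 22.9924) (100, 49.6667)]
11. shoelace: 1027.3411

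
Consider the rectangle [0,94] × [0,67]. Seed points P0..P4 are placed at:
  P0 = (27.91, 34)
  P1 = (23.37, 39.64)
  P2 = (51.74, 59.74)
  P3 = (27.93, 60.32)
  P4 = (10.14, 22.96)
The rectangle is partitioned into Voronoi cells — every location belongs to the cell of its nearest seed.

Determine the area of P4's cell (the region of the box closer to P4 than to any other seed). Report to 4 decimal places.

1. box [0,94]×[0,67]: [(0, 0) (94, 0) (94, 67) (0, 67)]
2. ⊥bis P4·P0 via (19.025,28.48): [(0, 59.1027) (0, 0) (36.7188, 0)]  |A|=1085.0901
3. ⊥bis P4·P1 via (16.755,31.3): [(17.7763, 30.49) (0, 44.5895) (0, 0) (36.7188, 0)]  |A|=956.0951
4. ⊥bis P4·P2 via (30.94,41.35): [(17.7763, 30.49) (0, 44.5895) (0, 0) (36.7188, 0)]  |A|=956.0951
5. ⊥bis P4·P3 via (19.035,41.64): [(17.7763, 30.49) (0, 44.5895) (0, 0) (36.7188, 0)]  |A|=956.0951
6. canonical 4-gon: [(17.7763, 30.49) (0, 44.5895) (0, 0) (36.7188, 0)]
7. shoelace: 956.0951

Area of P4's cell: 956.0951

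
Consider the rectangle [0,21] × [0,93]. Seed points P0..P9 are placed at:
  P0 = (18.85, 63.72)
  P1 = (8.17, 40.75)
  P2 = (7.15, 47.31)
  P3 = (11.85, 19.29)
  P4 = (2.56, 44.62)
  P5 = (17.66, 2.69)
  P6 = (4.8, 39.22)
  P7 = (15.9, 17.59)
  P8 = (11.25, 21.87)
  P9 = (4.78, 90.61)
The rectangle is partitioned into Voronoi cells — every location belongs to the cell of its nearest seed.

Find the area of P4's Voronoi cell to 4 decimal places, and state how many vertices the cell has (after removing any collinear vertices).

1. box [0,21]×[0,93]: [(0, 0) (21, 0) (21, 93) (0, 93)]
2. ⊥bis P4·P0 via (10.705,54.17): [(0, 63.3001) (0, 0) (21, 0) (21, 45.3896)]  |A|=1141.2416
3. ⊥bis P4·P1 via (5.365,42.685): [(12.3311, 52.7831) (0, 63.3001) (0, 34.9078)]  |A|=175.0537
4. ⊥bis P4·P2 via (4.855,45.965): [(6.1286, 43.7919) (0, 54.2492) (0, 34.9078)]  |A|=59.2674
5. ⊥bis P4·P3 via (7.205,31.955): [(6.1286, 43.7919) (0, 54.2492) (0, 34.9078)]  |A|=59.2674
6. ⊥bis P4·P5 via (10.11,23.655): [(6.1286, 43.7919) (0, 54.2492) (0, 34.9078)]  |A|=59.2674
7. ⊥bis P4·P6 via (3.68,41.92): [(5.3012, 42.5925) (6.1286, 43.7919) (0, 54.2492) (0, 40.3935)]  |A|=44.7272
8. ⊥bis P4·P7 via (9.23,31.105): [(5.3012, 42.5925) (6.1286, 43.7919) (0, 54.2492) (0, 40.3935)]  |A|=44.7272
9. ⊥bis P4·P8 via (6.905,33.245): [(5.3012, 42.5925) (6.1286, 43.7919) (0, 54.2492) (0, 40.3935)]  |A|=44.7272
10. ⊥bis P4·P9 via (3.67,67.615): [(5.3012, 42.5925) (6.1286, 43.7919) (0, 54.2492) (0, 40.3935)]  |A|=44.7272
11. canonical 4-gon: [(5.3012, 42.5925) (6.1286, 43.7919) (0, 54.2492) (0, 40.3935)]
12. shoelace: 44.7272

Area of P4's cell: 44.7272 (4 vertices)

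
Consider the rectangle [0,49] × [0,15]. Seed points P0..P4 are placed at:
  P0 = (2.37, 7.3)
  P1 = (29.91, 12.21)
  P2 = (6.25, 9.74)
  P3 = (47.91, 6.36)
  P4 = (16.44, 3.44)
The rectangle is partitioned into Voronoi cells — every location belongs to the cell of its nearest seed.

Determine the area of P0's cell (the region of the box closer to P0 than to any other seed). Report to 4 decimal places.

Area of P0's cell: 72.6030

1. box [0,49]×[0,15]: [(0, 0) (49, 0) (49, 15) (0, 15)]
2. ⊥bis P0·P1 via (16.14,9.755): [(0, 0) (17.8792, 0) (15.2049, 15) (0, 15)]  |A|=248.1305
3. ⊥bis P0·P2 via (4.31,8.52): [(0, 0) (9.6679, 0) (0.2349, 15) (0, 15)]  |A|=74.2716
4. ⊥bis P0·P3 via (25.14,6.83): [(0, 0) (9.6679, 0) (0.2349, 15) (0, 15)]  |A|=74.2716
5. ⊥bis P0·P4 via (9.405,5.37): [(0, 0) (7.9318, 0) (8.4591, 1.9222) (0.2349, 15) (0, 15)]  |A|=72.603
6. canonical 5-gon: [(0, 0) (7.9318, 0) (8.4591, 1.9222) (0.2349, 15) (0, 15)]
7. shoelace: 72.603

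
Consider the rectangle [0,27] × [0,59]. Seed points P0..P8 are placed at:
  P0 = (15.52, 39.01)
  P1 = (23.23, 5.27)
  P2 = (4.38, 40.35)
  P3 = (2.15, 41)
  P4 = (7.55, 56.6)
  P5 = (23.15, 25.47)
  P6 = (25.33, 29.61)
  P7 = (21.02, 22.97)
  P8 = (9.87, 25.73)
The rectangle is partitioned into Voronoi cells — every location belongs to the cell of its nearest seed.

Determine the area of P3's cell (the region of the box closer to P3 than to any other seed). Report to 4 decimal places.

1. box [0,27]×[0,59]: [(0, 0) (27, 0) (27, 59) (0, 59)]
2. ⊥bis P3·P0 via (8.835,40.005): [(0, 0) (2.8806, 0) (11.6622, 59) (0, 59)]  |A|=429.0143
3. ⊥bis P3·P1 via (12.69,23.135): [(0, 15.6481) (5.7112, 19.0177) (11.6622, 59) (0, 59)]  |A|=356.9378
4. ⊥bis P3·P2 via (3.265,40.675): [(0, 29.4735) (8.6064, 59) (0, 59)]  |A|=127.0578
5. ⊥bis P3·P4 via (4.85,48.8): [(0, 50.4788) (0, 29.4735) (5.5615, 48.5537)]  |A|=58.4104
6. ⊥bis P3·P5 via (12.65,33.235): [(0, 50.4788) (0, 29.4735) (5.5615, 48.5537)]  |A|=58.4104
7. ⊥bis P3·P6 via (13.74,35.305): [(0, 50.4788) (0, 29.4735) (5.5615, 48.5537)]  |A|=58.4104
8. ⊥bis P3·P7 via (11.585,31.985): [(0, 50.4788) (0, 29.4735) (5.5615, 48.5537)]  |A|=58.4104
9. ⊥bis P3·P8 via (6.01,33.365): [(0, 50.4788) (0, 30.3265) (0.2916, 30.474) (5.5615, 48.5537)]  |A|=58.286
10. canonical 4-gon: [(0, 50.4788) (0, 30.3265) (0.2916, 30.474) (5.5615, 48.5537)]
11. shoelace: 58.286

Area of P3's cell: 58.2860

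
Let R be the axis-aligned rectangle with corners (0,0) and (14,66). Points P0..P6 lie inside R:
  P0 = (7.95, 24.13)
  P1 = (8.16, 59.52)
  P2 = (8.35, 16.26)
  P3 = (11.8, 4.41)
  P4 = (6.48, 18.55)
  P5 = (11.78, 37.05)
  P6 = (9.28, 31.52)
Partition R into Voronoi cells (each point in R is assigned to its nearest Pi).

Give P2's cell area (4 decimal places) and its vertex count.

1. box [0,14]×[0,66]: [(0, 0) (14, 0) (14, 66) (0, 66)]
2. ⊥bis P2·P0 via (8.15,20.195): [(0, 19.7808) (0, 0) (14, 0) (14, 20.4923)]  |A|=281.9117
3. ⊥bis P2·P1 via (8.255,37.89): [(0, 19.7808) (0, 0) (14, 0) (14, 20.4923)]  |A|=281.9117
4. ⊥bis P2·P3 via (10.075,10.335): [(0, 19.7808) (0, 7.4018) (14, 11.4777) (14, 20.4923)]  |A|=149.7552
5. ⊥bis P2·P4 via (7.415,17.405): [(11.0096, 20.3403) (0, 11.35) (0, 7.4018) (14, 11.4777) (14, 20.4923)]  |A|=103.3452
6. ⊥bis P2·P5 via (10.065,26.655): [(11.0096, 20.3403) (0, 11.35) (0, 7.4018) (14, 11.4777) (14, 20.4923)]  |A|=103.3452
7. ⊥bis P2·P6 via (8.815,23.89): [(11.0096, 20.3403) (0, 11.35) (0, 7.4018) (14, 11.4777) (14, 20.4923)]  |A|=103.3452
8. canonical 5-gon: [(11.0096, 20.3403) (0, 11.35) (0, 7.4018) (14, 11.4777) (14, 20.4923)]
9. shoelace: 103.3452

Area of P2's cell: 103.3452 (5 vertices)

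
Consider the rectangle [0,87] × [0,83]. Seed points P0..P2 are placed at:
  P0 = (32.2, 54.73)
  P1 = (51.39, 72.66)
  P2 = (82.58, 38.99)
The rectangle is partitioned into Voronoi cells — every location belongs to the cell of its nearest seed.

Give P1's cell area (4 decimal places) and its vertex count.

1. box [0,87]×[0,83]: [(0, 0) (87, 0) (87, 83) (0, 83)]
2. ⊥bis P1·P0 via (41.795,63.695): [(87, 15.3133) (87, 83) (23.7576, 83)]  |A|=2140.3365
3. ⊥bis P1·P2 via (66.985,55.825): [(57.4237, 46.968) (87, 74.3658) (87, 83) (23.7576, 83)]  |A|=1267.0606
4. canonical 4-gon: [(57.4237, 46.968) (87, 74.3658) (87, 83) (23.7576, 83)]
5. shoelace: 1267.0606

Area of P1's cell: 1267.0606 (4 vertices)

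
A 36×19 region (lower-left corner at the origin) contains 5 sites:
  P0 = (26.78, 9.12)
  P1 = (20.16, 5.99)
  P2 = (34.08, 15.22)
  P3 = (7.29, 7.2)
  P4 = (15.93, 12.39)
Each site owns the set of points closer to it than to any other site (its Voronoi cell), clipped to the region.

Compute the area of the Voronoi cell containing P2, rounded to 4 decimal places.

Area of P2's cell: 76.0975

1. box [0,36]×[0,19]: [(0, 0) (36, 0) (36, 19) (0, 19)]
2. ⊥bis P2·P0 via (30.43,12.17): [(36, 5.5043) (36, 19) (24.7227, 19)]  |A|=76.0975
3. ⊥bis P2·P1 via (27.12,10.605): [(36, 5.5043) (36, 19) (24.7227, 19)]  |A|=76.0975
4. ⊥bis P2·P3 via (20.685,11.21): [(36, 5.5043) (36, 19) (24.7227, 19)]  |A|=76.0975
5. ⊥bis P2·P4 via (25.005,13.805): [(36, 5.5043) (36, 19) (24.7227, 19)]  |A|=76.0975
6. canonical 3-gon: [(36, 5.5043) (36, 19) (24.7227, 19)]
7. shoelace: 76.0975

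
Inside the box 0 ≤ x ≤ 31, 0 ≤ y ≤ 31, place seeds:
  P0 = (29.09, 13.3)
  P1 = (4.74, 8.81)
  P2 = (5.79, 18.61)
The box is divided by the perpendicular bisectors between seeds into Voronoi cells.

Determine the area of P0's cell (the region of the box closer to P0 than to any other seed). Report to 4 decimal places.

1. box [0,31]×[0,31]: [(0, 0) (31, 0) (31, 31) (0, 31)]
2. ⊥bis P0·P1 via (16.915,11.055): [(18.9535, 0) (31, 0) (31, 31) (13.2373, 31)]  |A|=462.0436
3. ⊥bis P0·P2 via (17.44,15.955): [(16.6504, 12.4901) (18.9535, 0) (31, 0) (31, 31) (20.8687, 31)]  |A|=391.415
4. canonical 5-gon: [(16.6504, 12.4901) (18.9535, 0) (31, 0) (31, 31) (20.8687, 31)]
5. shoelace: 391.415

Area of P0's cell: 391.4150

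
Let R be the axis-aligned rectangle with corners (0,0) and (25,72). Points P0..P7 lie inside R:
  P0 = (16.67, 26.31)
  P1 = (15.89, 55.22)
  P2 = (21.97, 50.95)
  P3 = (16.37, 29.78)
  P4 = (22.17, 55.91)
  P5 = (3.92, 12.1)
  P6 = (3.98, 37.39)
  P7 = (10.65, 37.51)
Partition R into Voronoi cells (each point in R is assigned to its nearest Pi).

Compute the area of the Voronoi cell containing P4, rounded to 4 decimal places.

1. box [0,25]×[0,72]: [(0, 0) (25, 0) (25, 72) (0, 72)]
2. ⊥bis P4·P0 via (19.42,41.11): [(0, 44.7184) (25, 40.0732) (25, 72) (0, 72)]  |A|=740.1047
3. ⊥bis P4·P1 via (19.03,55.565): [(20.6432, 40.8827) (25, 40.0732) (25, 72) (17.2242, 72)]  |A|=190.5299
4. ⊥bis P4·P2 via (22.07,53.43): [(19.2521, 53.5436) (25, 53.3119) (25, 72) (17.2242, 72)]  |A|=125.465
5. ⊥bis P4·P3 via (19.27,42.845): [(19.2521, 53.5436) (25, 53.3119) (25, 72) (17.2242, 72)]  |A|=125.465
6. ⊥bis P4·P5 via (13.045,34.005): [(19.2521, 53.5436) (25, 53.3119) (25, 72) (17.2242, 72)]  |A|=125.465
7. ⊥bis P4·P6 via (13.075,46.65): [(19.2521, 53.5436) (25, 53.3119) (25, 72) (17.2242, 72)]  |A|=125.465
8. ⊥bis P4·P7 via (16.41,46.71): [(19.2521, 53.5436) (25, 53.3119) (25, 72) (17.2242, 72)]  |A|=125.465
9. canonical 4-gon: [(19.2521, 53.5436) (25, 53.3119) (25, 72) (17.2242, 72)]
10. shoelace: 125.465

Area of P4's cell: 125.4650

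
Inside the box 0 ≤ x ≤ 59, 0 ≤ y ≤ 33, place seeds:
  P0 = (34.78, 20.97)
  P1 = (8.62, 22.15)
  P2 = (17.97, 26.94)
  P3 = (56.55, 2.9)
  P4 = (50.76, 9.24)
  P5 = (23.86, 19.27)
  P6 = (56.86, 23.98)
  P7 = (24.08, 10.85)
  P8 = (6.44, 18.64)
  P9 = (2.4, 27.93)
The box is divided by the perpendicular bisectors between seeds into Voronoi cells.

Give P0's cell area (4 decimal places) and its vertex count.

Area of P0's cell: 334.9647 (6 vertices)

1. box [0,59]×[0,33]: [(0, 0) (59, 0) (59, 33) (0, 33)]
2. ⊥bis P0·P1 via (21.7,21.56): [(20.7275, 0) (59, 0) (59, 33) (22.216, 33)]  |A|=1238.432
3. ⊥bis P0·P2 via (26.375,23.955): [(21.1436, 9.2247) (20.7275, 0) (59, 0) (59, 33) (29.5873, 33)]  |A|=1150.8048
4. ⊥bis P0·P3 via (45.665,11.935): [(21.1436, 9.2247) (20.7275, 0) (35.7585, 0) (59, 28.0005) (59, 33) (29.5873, 33)]  |A|=825.4178
5. ⊥bis P0·P4 via (42.77,15.105): [(21.1436, 9.2247) (20.7275, 0) (31.6823, 0) (55.9057, 33) (29.5873, 33)]  |A|=649.0065
6. ⊥bis P0·P5 via (29.32,20.12): [(28.0074, 28.5515) (32.3175, 0.8654) (55.9057, 33) (29.5873, 33)]  |A|=454.3231
7. ⊥bis P0·P6 via (45.82,22.475): [(28.0074, 28.5515) (32.3175, 0.8654) (46.1896, 19.7636) (44.3852, 33) (29.5873, 33)]  |A|=378.0783
8. ⊥bis P0·P7 via (29.43,15.91): [(28.0074, 28.5515) (30.0829, 15.2197) (37.2735, 7.617) (46.1896, 19.7636) (44.3852, 33) (29.5873, 33)]  |A|=334.9647
9. ⊥bis P0·P8 via (20.61,19.805): [(28.0074, 28.5515) (30.0829, 15.2197) (37.2735, 7.617) (46.1896, 19.7636) (44.3852, 33) (29.5873, 33)]  |A|=334.9647
10. ⊥bis P0·P9 via (18.59,24.45): [(28.0074, 28.5515) (30.0829, 15.2197) (37.2735, 7.617) (46.1896, 19.7636) (44.3852, 33) (29.5873, 33)]  |A|=334.9647
11. canonical 6-gon: [(28.0074, 28.5515) (30.0829, 15.2197) (37.2735, 7.617) (46.1896, 19.7636) (44.3852, 33) (29.5873, 33)]
12. shoelace: 334.9647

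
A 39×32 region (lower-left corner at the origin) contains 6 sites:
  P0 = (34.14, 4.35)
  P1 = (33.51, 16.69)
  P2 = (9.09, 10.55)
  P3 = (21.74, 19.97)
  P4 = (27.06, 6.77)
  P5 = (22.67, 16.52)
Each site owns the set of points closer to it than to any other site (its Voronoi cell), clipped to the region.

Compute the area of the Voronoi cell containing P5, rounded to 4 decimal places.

Area of P5's cell: 91.0197

1. box [0,39]×[0,32]: [(0, 0) (39, 0) (39, 32) (0, 32)]
2. ⊥bis P5·P0 via (28.405,10.435): [(0, 0) (17.3332, 0) (39, 20.4206) (39, 32) (0, 32)]  |A|=1026.7752
3. ⊥bis P5·P1 via (28.09,16.605): [(0, 0) (17.3332, 0) (28.1899, 10.2323) (27.8486, 32) (0, 32)]  |A|=842.8177
4. ⊥bis P5·P2 via (15.88,13.535): [(20.5128, 2.9967) (28.1899, 10.2323) (27.8486, 32) (7.7625, 32)]  |A|=376.0729
5. ⊥bis P5·P3 via (22.205,18.245): [(14.6989, 16.2216) (20.5128, 2.9967) (28.1899, 10.2323) (28.0396, 19.8178)]  |A|=136.0069
6. ⊥bis P5·P4 via (24.865,11.645): [(14.6989, 16.2216) (18.0582, 8.5802) (28.1446, 13.1217) (28.0396, 19.8178)]  |A|=91.0197
7. canonical 4-gon: [(14.6989, 16.2216) (18.0582, 8.5802) (28.1446, 13.1217) (28.0396, 19.8178)]
8. shoelace: 91.0197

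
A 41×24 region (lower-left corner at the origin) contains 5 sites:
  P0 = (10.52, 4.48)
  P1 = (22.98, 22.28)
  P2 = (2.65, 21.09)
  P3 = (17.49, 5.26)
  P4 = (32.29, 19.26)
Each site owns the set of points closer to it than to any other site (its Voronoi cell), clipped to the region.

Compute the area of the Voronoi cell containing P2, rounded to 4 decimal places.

Area of P2's cell: 145.6188

1. box [0,41]×[0,24]: [(0, 0) (41, 0) (41, 24) (0, 24)]
2. ⊥bis P2·P0 via (6.585,12.785): [(0, 9.665) (30.2548, 24) (0, 24)]  |A|=216.8518
3. ⊥bis P2·P1 via (12.815,21.685): [(0, 9.665) (13.1538, 15.8974) (12.6795, 24) (0, 24)]  |A|=145.6487
4. ⊥bis P2·P3 via (10.07,13.175): [(0, 9.665) (12.7902, 15.7251) (13.1444, 16.0571) (12.6795, 24) (0, 24)]  |A|=145.6188
5. ⊥bis P2·P4 via (17.47,20.175): [(0, 9.665) (12.7902, 15.7251) (13.1444, 16.0571) (12.6795, 24) (0, 24)]  |A|=145.6188
6. canonical 5-gon: [(0, 9.665) (12.7902, 15.7251) (13.1444, 16.0571) (12.6795, 24) (0, 24)]
7. shoelace: 145.6188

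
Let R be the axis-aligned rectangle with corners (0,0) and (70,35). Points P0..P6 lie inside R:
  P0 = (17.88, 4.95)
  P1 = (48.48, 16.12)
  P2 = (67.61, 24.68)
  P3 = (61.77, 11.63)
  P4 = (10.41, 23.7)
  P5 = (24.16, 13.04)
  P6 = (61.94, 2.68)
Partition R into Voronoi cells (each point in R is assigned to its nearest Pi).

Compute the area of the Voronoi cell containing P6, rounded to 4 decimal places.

Area of P6's cell: 147.2861

1. box [0,70]×[0,35]: [(0, 0) (70, 0) (70, 35) (0, 35)]
2. ⊥bis P6·P0 via (39.91,3.815): [(39.7134, 0) (70, 0) (70, 35) (41.5167, 35)]  |A|=1028.4729
3. ⊥bis P6·P1 via (55.21,9.4): [(45.824, 0) (70, 0) (70, 24.212)]  |A|=292.6752
4. ⊥bis P6·P2 via (64.775,13.68): [(60.5666, 14.7646) (45.824, 0) (70, 0) (70, 12.3334)]  |A|=236.6474
5. ⊥bis P6·P3 via (61.855,7.155): [(52.7965, 6.9829) (45.824, 0) (70, 0) (70, 7.3097)]  |A|=147.2861
6. ⊥bis P6·P4 via (36.175,13.19): [(52.7965, 6.9829) (45.824, 0) (70, 0) (70, 7.3097)]  |A|=147.2861
7. ⊥bis P6·P5 via (43.05,7.86): [(52.7965, 6.9829) (45.824, 0) (70, 0) (70, 7.3097)]  |A|=147.2861
8. canonical 4-gon: [(52.7965, 6.9829) (45.824, 0) (70, 0) (70, 7.3097)]
9. shoelace: 147.2861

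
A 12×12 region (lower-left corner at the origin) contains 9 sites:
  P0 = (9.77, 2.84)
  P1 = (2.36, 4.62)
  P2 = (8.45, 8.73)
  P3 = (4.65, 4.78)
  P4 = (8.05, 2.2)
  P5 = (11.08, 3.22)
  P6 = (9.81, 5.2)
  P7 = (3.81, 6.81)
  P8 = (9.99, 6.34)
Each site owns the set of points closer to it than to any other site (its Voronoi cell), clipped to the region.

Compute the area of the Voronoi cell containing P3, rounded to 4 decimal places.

Area of P3's cell: 14.0289

1. box [0,12]×[0,12]: [(0, 0) (12, 0) (12, 12) (0, 12)]
2. ⊥bis P3·P0 via (7.21,3.81): [(0, 0) (5.7664, 0) (10.3132, 12) (0, 12)]  |A|=96.4777
3. ⊥bis P3·P1 via (3.505,4.7): [(3.8334, 0) (5.7664, 0) (10.3132, 12) (2.995, 12)]  |A|=55.5076
4. ⊥bis P3·P2 via (6.55,6.755): [(3.1317, 10.0435) (3.8334, 0) (5.7664, 0) (7.8515, 5.503)]  |A|=27.4273
5. ⊥bis P3·P4 via (6.35,3.49): [(3.1317, 10.0435) (3.8223, 0.1589) (7.8255, 5.4345) (7.8515, 5.503)]  |A|=21.8275
6. ⊥bis P3·P5 via (7.865,4): [(3.1317, 10.0435) (3.8223, 0.1589) (7.8255, 5.4345) (7.8515, 5.503)]  |A|=21.8275
7. ⊥bis P3·P6 via (7.23,4.99): [(7.1319, 6.1952) (3.1317, 10.0435) (3.8223, 0.1589) (7.255, 4.6827)]  |A|=21.3162
8. ⊥bis P3·P7 via (4.23,5.795): [(7.1319, 6.1952) (6.55, 6.755) (3.451, 5.4727) (3.8223, 0.1589) (7.255, 4.6827)]  |A|=14.0289
9. ⊥bis P3·P8 via (7.32,5.56): [(7.1319, 6.1952) (6.55, 6.755) (3.451, 5.4727) (3.8223, 0.1589) (7.255, 4.6827)]  |A|=14.0289
10. canonical 5-gon: [(7.1319, 6.1952) (6.55, 6.755) (3.451, 5.4727) (3.8223, 0.1589) (7.255, 4.6827)]
11. shoelace: 14.0289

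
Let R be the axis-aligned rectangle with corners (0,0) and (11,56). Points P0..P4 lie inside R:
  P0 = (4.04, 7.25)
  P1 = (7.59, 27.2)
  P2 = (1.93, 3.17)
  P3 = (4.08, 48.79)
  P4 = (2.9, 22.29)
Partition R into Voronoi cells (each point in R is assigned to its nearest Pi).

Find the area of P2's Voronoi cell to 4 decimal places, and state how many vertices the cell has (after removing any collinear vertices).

Area of P2's cell: 43.0029 (4 vertices)

1. box [0,11]×[0,56]: [(0, 0) (11, 0) (11, 56) (0, 56)]
2. ⊥bis P2·P0 via (2.985,5.21): [(0, 6.7537) (0, 0) (11, 0) (11, 1.065)]  |A|=43.0029
3. ⊥bis P2·P1 via (4.76,15.185): [(0, 6.7537) (0, 0) (11, 0) (11, 1.065)]  |A|=43.0029
4. ⊥bis P2·P3 via (3.005,25.98): [(0, 6.7537) (0, 0) (11, 0) (11, 1.065)]  |A|=43.0029
5. ⊥bis P2·P4 via (2.415,12.73): [(0, 6.7537) (0, 0) (11, 0) (11, 1.065)]  |A|=43.0029
6. canonical 4-gon: [(0, 6.7537) (0, 0) (11, 0) (11, 1.065)]
7. shoelace: 43.0029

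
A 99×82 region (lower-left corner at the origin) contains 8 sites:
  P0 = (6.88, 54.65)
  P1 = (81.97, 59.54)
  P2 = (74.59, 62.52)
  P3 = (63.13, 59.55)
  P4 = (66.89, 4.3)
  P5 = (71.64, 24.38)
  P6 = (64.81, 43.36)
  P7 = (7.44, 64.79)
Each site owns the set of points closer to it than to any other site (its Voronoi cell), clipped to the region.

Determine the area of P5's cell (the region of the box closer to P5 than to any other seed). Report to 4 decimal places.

Area of P5's cell: 1118.5408

1. box [0,99]×[0,82]: [(0, 0) (99, 0) (99, 82) (0, 82)]
2. ⊥bis P5·P0 via (39.26,39.515): [(20.79, 0) (99, 0) (99, 82) (59.1183, 82)]  |A|=4841.7625
3. ⊥bis P5·P1 via (76.805,41.96): [(44.7982, 51.3636) (20.79, 0) (99, 0) (99, 35.4391)]  |A|=2969.0046
4. ⊥bis P5·P2 via (73.115,43.45): [(71.2399, 43.595) (42.2164, 45.8399) (20.79, 0) (99, 0) (99, 35.4391)]  |A|=2885.9485
5. ⊥bis P5·P3 via (67.385,41.965): [(72.5413, 43.2127) (36.9646, 34.6043) (20.79, 0) (99, 0) (99, 35.4391)]  |A|=2704.6014
6. ⊥bis P5·P4 via (69.265,14.34): [(72.5413, 43.2127) (36.9646, 34.6043) (31.6516, 23.2376) (99, 7.3061) (99, 35.4391)]  |A|=1549.8694
7. ⊥bis P5·P6 via (68.225,33.87): [(84.4581, 39.7115) (35.8914, 22.2347) (99, 7.3061) (99, 35.4391)]  |A|=1118.5408
8. ⊥bis P5·P7 via (39.54,44.585): [(84.4581, 39.7115) (35.8914, 22.2347) (99, 7.3061) (99, 35.4391)]  |A|=1118.5408
9. canonical 4-gon: [(84.4581, 39.7115) (35.8914, 22.2347) (99, 7.3061) (99, 35.4391)]
10. shoelace: 1118.5408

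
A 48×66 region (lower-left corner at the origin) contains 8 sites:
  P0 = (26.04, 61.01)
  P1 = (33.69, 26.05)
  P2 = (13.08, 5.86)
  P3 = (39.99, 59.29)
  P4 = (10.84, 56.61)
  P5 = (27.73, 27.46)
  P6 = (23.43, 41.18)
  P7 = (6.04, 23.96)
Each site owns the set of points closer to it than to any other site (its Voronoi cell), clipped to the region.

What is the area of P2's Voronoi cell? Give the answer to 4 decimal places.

Area of P2's cell: 475.2777

1. box [0,48]×[0,66]: [(0, 0) (48, 0) (48, 66) (0, 66)]
2. ⊥bis P2·P0 via (19.56,33.435): [(0, 38.0315) (0, 0) (48, 0) (48, 26.7517)]  |A|=1554.7978
3. ⊥bis P2·P1 via (23.385,15.955): [(2.2842, 37.4947) (0, 38.0315) (0, 0) (39.0149, 0)]  |A|=774.862
4. ⊥bis P2·P3 via (26.535,32.575): [(2.2842, 37.4947) (0, 38.0315) (0, 0) (39.0149, 0)]  |A|=774.862
5. ⊥bis P2·P4 via (11.96,31.235): [(8.5633, 31.0851) (0, 30.7071) (0, 0) (39.0149, 0)]  |A|=737.8663
6. ⊥bis P2·P5 via (20.405,16.66): [(27.2271, 12.033) (0, 30.4995) (0, 0) (39.0149, 0)]  |A|=649.9389
7. ⊥bis P2·P6 via (18.255,23.52): [(27.2271, 12.033) (4.2319, 27.6293) (0, 28.8694) (0, 0) (39.0149, 0)]  |A|=646.4896
8. ⊥bis P2·P7 via (9.56,14.91): [(27.2271, 12.033) (18.0922, 18.2286) (0, 11.1916) (0, 0) (39.0149, 0)]  |A|=475.2777
9. canonical 5-gon: [(27.2271, 12.033) (18.0922, 18.2286) (0, 11.1916) (0, 0) (39.0149, 0)]
10. shoelace: 475.2777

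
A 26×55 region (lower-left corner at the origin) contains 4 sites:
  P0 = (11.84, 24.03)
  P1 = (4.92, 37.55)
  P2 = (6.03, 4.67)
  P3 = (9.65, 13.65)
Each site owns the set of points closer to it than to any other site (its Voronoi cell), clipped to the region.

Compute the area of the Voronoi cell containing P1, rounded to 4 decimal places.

1. box [0,26]×[0,55]: [(0, 0) (26, 0) (26, 55) (0, 55)]
2. ⊥bis P1·P0 via (8.38,30.79): [(0, 26.5008) (26, 39.8085) (26, 55) (0, 55)]  |A|=567.9785
3. ⊥bis P1·P2 via (5.475,21.11): [(0, 26.5008) (26, 39.8085) (26, 55) (0, 55)]  |A|=567.9785
4. ⊥bis P1·P3 via (7.285,25.6): [(0, 26.5008) (26, 39.8085) (26, 55) (0, 55)]  |A|=567.9785
5. canonical 4-gon: [(0, 26.5008) (26, 39.8085) (26, 55) (0, 55)]
6. shoelace: 567.9785

Area of P1's cell: 567.9785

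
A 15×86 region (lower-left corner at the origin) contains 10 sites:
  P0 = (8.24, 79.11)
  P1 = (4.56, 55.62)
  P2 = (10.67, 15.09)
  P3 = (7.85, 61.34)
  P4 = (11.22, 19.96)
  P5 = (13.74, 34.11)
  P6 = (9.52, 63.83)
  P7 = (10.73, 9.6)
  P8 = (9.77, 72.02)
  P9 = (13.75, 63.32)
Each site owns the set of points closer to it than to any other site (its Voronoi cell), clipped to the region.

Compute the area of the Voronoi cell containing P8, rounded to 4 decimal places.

Area of P8's cell: 106.7581

1. box [0,15]×[0,86]: [(0, 0) (15, 0) (15, 86) (0, 86)]
2. ⊥bis P8·P0 via (9.005,75.565): [(0, 73.6217) (0, 0) (15, 0) (15, 76.8587)]  |A|=1128.6034
3. ⊥bis P8·P1 via (7.165,63.82): [(0, 73.6217) (0, 66.0962) (15, 61.331) (15, 76.8587)]  |A|=172.8997
4. ⊥bis P8·P2 via (10.22,43.555): [(0, 73.6217) (0, 66.0962) (15, 61.331) (15, 76.8587)]  |A|=172.8997
5. ⊥bis P8·P3 via (8.81,66.68): [(0, 73.6217) (0, 68.2638) (15, 65.5672) (15, 76.8587)]  |A|=124.8708
6. ⊥bis P8·P4 via (10.495,45.99): [(0, 73.6217) (0, 68.2638) (15, 65.5672) (15, 76.8587)]  |A|=124.8708
7. ⊥bis P8·P5 via (11.755,53.065): [(0, 73.6217) (0, 68.2638) (15, 65.5672) (15, 76.8587)]  |A|=124.8708
8. ⊥bis P8·P6 via (9.645,67.925): [(0, 73.6217) (0, 68.2638) (0.2975, 68.2103) (15, 67.7615) (15, 76.8587)]  |A|=108.7396
9. ⊥bis P8·P7 via (10.25,40.81): [(0, 73.6217) (0, 68.2638) (0.2975, 68.2103) (15, 67.7615) (15, 76.8587)]  |A|=108.7396
10. ⊥bis P8·P9 via (11.76,67.67): [(0, 73.6217) (0, 68.2638) (0.2975, 68.2103) (12.1502, 67.8485) (15, 69.1522) (15, 76.8587)]  |A|=106.7581
11. canonical 6-gon: [(0, 73.6217) (0, 68.2638) (0.2975, 68.2103) (12.1502, 67.8485) (15, 69.1522) (15, 76.8587)]
12. shoelace: 106.7581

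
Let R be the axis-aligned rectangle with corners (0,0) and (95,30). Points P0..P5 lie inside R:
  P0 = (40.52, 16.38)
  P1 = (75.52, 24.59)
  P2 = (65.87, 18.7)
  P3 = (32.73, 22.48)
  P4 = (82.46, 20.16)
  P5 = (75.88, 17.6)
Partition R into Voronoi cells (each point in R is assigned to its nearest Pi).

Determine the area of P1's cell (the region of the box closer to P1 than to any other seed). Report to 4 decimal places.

1. box [0,95]×[0,30]: [(0, 0) (95, 0) (95, 30) (0, 30)]
2. ⊥bis P1·P0 via (58.02,20.485): [(62.8252, 0) (95, 0) (95, 30) (55.7881, 30)]  |A|=1070.8013
3. ⊥bis P1·P2 via (70.695,21.645): [(83.9063, 0) (95, 0) (95, 30) (65.5954, 30)]  |A|=607.4742
4. ⊥bis P1·P3 via (54.125,23.535): [(83.9063, 0) (95, 0) (95, 30) (65.5954, 30)]  |A|=607.4742
5. ⊥bis P1·P4 via (78.99,22.375): [(74.5218, 15.3752) (83.8573, 30) (65.5954, 30)]  |A|=133.5377
6. ⊥bis P1·P5 via (75.7,21.095): [(71.173, 20.8619) (78.257, 21.2267) (83.8573, 30) (65.5954, 30)]  |A|=113.4931
7. canonical 4-gon: [(71.173, 20.8619) (78.257, 21.2267) (83.8573, 30) (65.5954, 30)]
8. shoelace: 113.4931

Area of P1's cell: 113.4931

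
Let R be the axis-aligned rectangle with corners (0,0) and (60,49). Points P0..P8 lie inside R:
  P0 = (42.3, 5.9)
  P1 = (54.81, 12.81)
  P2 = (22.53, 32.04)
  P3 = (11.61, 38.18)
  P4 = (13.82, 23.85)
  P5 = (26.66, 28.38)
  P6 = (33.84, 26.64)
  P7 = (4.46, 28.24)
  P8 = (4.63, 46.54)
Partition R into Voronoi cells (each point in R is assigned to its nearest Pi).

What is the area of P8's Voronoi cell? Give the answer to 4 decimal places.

1. box [0,60]×[0,49]: [(0, 0) (60, 0) (60, 49) (0, 49)]
2. ⊥bis P8·P0 via (23.465,26.22): [(0, 4.4698) (48.041, 49) (0, 49)]  |A|=1069.6375
3. ⊥bis P8·P1 via (29.72,29.675): [(0, 4.4698) (33.8979, 35.8905) (42.7099, 49) (0, 49)]  |A|=1034.693
4. ⊥bis P8·P2 via (13.58,39.29): [(0, 22.5257) (21.4456, 49) (0, 49)]  |A|=283.8789
5. ⊥bis P8·P3 via (8.12,42.36): [(0, 35.5804) (16.0728, 49) (0, 49)]  |A|=107.8453
6. ⊥bis P8·P4 via (9.225,35.195): [(0, 35.5804) (16.0728, 49) (0, 49)]  |A|=107.8453
7. ⊥bis P8·P5 via (15.645,37.46): [(0, 35.5804) (16.0728, 49) (0, 49)]  |A|=107.8453
8. ⊥bis P8·P6 via (19.235,36.59): [(0, 35.5804) (16.0728, 49) (0, 49)]  |A|=107.8453
9. ⊥bis P8·P7 via (4.545,37.39): [(0, 37.4322) (2.1936, 37.4118) (16.0728, 49) (0, 49)]  |A|=105.8142
10. canonical 4-gon: [(0, 37.4322) (2.1936, 37.4118) (16.0728, 49) (0, 49)]
11. shoelace: 105.8142

Area of P8's cell: 105.8142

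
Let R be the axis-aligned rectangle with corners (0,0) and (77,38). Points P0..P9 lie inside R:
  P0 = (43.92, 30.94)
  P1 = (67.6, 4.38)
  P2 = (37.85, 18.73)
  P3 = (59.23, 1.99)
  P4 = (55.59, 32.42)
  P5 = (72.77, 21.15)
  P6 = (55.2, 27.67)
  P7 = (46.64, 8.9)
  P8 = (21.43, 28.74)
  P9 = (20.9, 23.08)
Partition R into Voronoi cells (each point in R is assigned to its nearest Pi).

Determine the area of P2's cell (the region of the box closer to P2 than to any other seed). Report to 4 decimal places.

1. box [0,77]×[0,38]: [(0, 0) (77, 0) (77, 38) (0, 38)]
2. ⊥bis P2·P0 via (40.885,24.835): [(0, 0) (77, 0) (77, 6.881) (14.4032, 38) (0, 38)]  |A|=1952.0255
3. ⊥bis P2·P1 via (52.725,11.555): [(0, 0) (47.1514, 0) (55.6017, 17.5188) (14.4032, 38) (0, 38)]  |A|=1616.9479
4. ⊥bis P2·P3 via (48.54,10.36): [(0, 0) (40.4284, 0) (54.5533, 18.04) (14.4032, 38) (0, 38)]  |A|=1544.9206
5. ⊥bis P2·P4 via (46.72,25.575): [(0, 0) (40.4284, 0) (53.5367, 16.7417) (51.2784, 19.6681) (14.4032, 38) (0, 38)]  |A|=1541.967
6. ⊥bis P2·P5 via (55.31,19.94): [(0, 0) (40.4284, 0) (53.5367, 16.7417) (51.2784, 19.6681) (14.4032, 38) (0, 38)]  |A|=1541.967
7. ⊥bis P2·P6 via (46.525,23.2): [(0, 0) (40.4284, 0) (51.3149, 13.9041) (47.3347, 21.6287) (14.4032, 38) (0, 38)]  |A|=1524.1821
8. ⊥bis P2·P7 via (42.245,13.815): [(0, 0) (26.7955, 0) (48.4855, 19.3953) (47.3347, 21.6287) (14.4032, 38) (0, 38)]  |A|=1342.4148
9. ⊥bis P2·P8 via (29.64,23.735): [(15.1706, 0) (26.7955, 0) (48.4855, 19.3953) (47.3347, 21.6287) (32.77, 28.8693)]  |A|=435.0475
10. ⊥bis P2·P9 via (29.375,20.905): [(30.4367, 25.0418) (24.01, 0) (26.7955, 0) (48.4855, 19.3953) (47.3347, 21.6287) (32.77, 28.8693)]  |A|=324.3704
11. canonical 6-gon: [(30.4367, 25.0418) (24.01, 0) (26.7955, 0) (48.4855, 19.3953) (47.3347, 21.6287) (32.77, 28.8693)]
12. shoelace: 324.3704

Area of P2's cell: 324.3704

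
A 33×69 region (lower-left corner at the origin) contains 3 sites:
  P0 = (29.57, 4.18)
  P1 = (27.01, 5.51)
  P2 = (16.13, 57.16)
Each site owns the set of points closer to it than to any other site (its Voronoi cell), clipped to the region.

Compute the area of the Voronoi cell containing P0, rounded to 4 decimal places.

Area of P0's cell: 50.2678

1. box [0,33]×[0,69]: [(0, 0) (33, 0) (33, 69) (0, 69)]
2. ⊥bis P0·P1 via (28.29,4.845): [(25.7729, 0) (33, 0) (33, 13.9109)]  |A|=50.2678
3. ⊥bis P0·P2 via (22.85,30.67): [(25.7729, 0) (33, 0) (33, 13.9109)]  |A|=50.2678
4. canonical 3-gon: [(25.7729, 0) (33, 0) (33, 13.9109)]
5. shoelace: 50.2678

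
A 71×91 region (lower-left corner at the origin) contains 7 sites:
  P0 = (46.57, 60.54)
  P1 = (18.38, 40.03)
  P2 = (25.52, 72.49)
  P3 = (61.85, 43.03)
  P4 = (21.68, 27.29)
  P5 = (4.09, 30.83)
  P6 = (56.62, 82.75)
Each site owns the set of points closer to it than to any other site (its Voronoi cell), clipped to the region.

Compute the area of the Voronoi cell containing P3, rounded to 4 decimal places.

Area of P3's cell: 1329.2592

1. box [0,71]×[0,91]: [(0, 0) (71, 0) (71, 91) (0, 91)]
2. ⊥bis P3·P0 via (54.21,51.785): [(0, 4.479) (0, 0) (71, 0) (71, 66.4367)]  |A|=2517.5057
3. ⊥bis P3·P1 via (40.115,41.53): [(40.2481, 39.6012) (42.9811, 0) (71, 0) (71, 66.4367)]  |A|=1576.3183
4. ⊥bis P3·P2 via (43.685,57.76): [(40.2481, 39.6012) (42.9811, 0) (71, 0) (71, 66.4367)]  |A|=1576.3183
5. ⊥bis P3·P4 via (41.765,35.16): [(40.2481, 39.6012) (40.2959, 38.9094) (55.5419, 0) (71, 0) (71, 66.4367)]  |A|=1331.9518
6. ⊥bis P3·P5 via (32.97,36.93): [(40.2481, 39.6012) (40.2959, 38.9094) (55.5419, 0) (71, 0) (71, 66.4367)]  |A|=1331.9518
7. ⊥bis P3·P6 via (59.235,62.89): [(68.3041, 64.0841) (40.2481, 39.6012) (40.2959, 38.9094) (55.5419, 0) (71, 0) (71, 64.4391)]  |A|=1329.2592
8. canonical 6-gon: [(68.3041, 64.0841) (40.2481, 39.6012) (40.2959, 38.9094) (55.5419, 0) (71, 0) (71, 64.4391)]
9. shoelace: 1329.2592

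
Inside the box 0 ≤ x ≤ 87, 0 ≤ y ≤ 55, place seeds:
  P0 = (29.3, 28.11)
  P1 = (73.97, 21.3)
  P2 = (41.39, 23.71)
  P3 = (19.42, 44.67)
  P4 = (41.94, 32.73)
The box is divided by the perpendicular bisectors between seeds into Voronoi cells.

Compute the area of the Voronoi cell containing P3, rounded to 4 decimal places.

Area of P3's cell: 805.6657

1. box [0,87]×[0,55]: [(0, 0) (87, 0) (87, 55) (0, 55)]
2. ⊥bis P3·P0 via (24.36,36.39): [(0, 21.8564) (55.5525, 55) (0, 55)]  |A|=920.6051
3. ⊥bis P3·P1 via (46.695,32.985): [(0, 21.8564) (55.5525, 55) (0, 55)]  |A|=920.6051
4. ⊥bis P3·P2 via (30.405,34.19): [(0, 21.8564) (43.2636, 47.6683) (50.2583, 55) (0, 55)]  |A|=901.1974
5. ⊥bis P3·P4 via (30.68,38.7): [(0, 21.8564) (31.8127, 40.8364) (39.3222, 55) (0, 55)]  |A|=805.6657
6. canonical 4-gon: [(0, 21.8564) (31.8127, 40.8364) (39.3222, 55) (0, 55)]
7. shoelace: 805.6657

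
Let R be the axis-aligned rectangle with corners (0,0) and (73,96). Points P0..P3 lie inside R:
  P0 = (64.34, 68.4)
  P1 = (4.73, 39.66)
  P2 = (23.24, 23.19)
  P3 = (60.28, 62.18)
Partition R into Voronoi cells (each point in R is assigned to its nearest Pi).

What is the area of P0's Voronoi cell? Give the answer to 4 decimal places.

1. box [0,73]×[0,96]: [(0, 0) (73, 0) (73, 96) (0, 96)]
2. ⊥bis P0·P1 via (34.535,54.03): [(60.5847, 0) (73, 0) (73, 96) (14.2998, 96)]  |A|=3413.5423
3. ⊥bis P0·P2 via (43.79,45.795): [(34.3817, 54.348) (73, 19.2405) (73, 96) (14.2998, 96)]  |A|=2704.6515
4. ⊥bis P0·P3 via (62.31,65.29): [(73, 58.3123) (73, 96) (15.2617, 96)]  |A|=1088.0128
5. canonical 3-gon: [(73, 58.3123) (73, 96) (15.2617, 96)]
6. shoelace: 1088.0128

Area of P0's cell: 1088.0128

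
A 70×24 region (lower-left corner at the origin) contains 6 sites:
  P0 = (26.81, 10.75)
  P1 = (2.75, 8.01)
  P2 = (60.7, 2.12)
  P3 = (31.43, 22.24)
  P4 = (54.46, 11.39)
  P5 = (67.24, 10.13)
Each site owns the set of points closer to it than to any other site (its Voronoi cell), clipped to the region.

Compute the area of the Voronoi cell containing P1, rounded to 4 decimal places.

Area of P1's cell: 347.3189

1. box [0,70]×[0,24]: [(0, 0) (70, 0) (70, 24) (0, 24)]
2. ⊥bis P1·P0 via (14.78,9.38): [(0, 0) (15.8482, 0) (13.115, 24) (0, 24)]  |A|=347.5591
3. ⊥bis P1·P2 via (31.725,5.065): [(0, 0) (15.8482, 0) (13.115, 24) (0, 24)]  |A|=347.5591
4. ⊥bis P1·P3 via (17.09,15.125): [(0, 0) (15.8482, 0) (13.2427, 22.8791) (12.6865, 24) (0, 24)]  |A|=347.3189
5. ⊥bis P1·P4 via (28.605,9.7): [(0, 0) (15.8482, 0) (13.2427, 22.8791) (12.6865, 24) (0, 24)]  |A|=347.3189
6. ⊥bis P1·P5 via (34.995,9.07): [(0, 0) (15.8482, 0) (13.2427, 22.8791) (12.6865, 24) (0, 24)]  |A|=347.3189
7. canonical 5-gon: [(0, 0) (15.8482, 0) (13.2427, 22.8791) (12.6865, 24) (0, 24)]
8. shoelace: 347.3189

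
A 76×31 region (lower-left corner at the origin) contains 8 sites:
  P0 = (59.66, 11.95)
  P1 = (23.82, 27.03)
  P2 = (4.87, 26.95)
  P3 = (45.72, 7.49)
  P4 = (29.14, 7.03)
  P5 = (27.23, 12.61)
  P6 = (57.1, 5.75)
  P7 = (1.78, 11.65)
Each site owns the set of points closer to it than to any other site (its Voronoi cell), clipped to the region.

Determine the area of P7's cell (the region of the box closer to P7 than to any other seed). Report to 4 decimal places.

Area of P7's cell: 267.9361

1. box [0,76]×[0,31]: [(0, 0) (76, 0) (76, 31) (0, 31)]
2. ⊥bis P7·P0 via (30.72,11.8): [(0, 0) (30.7812, 0) (30.6205, 31) (0, 31)]  |A|=951.7255
3. ⊥bis P7·P1 via (12.8,19.34): [(0, 0) (26.2959, 0) (4.6634, 31) (0, 31)]  |A|=479.8687
4. ⊥bis P7·P2 via (3.325,19.3): [(0, 19.9715) (0, 0) (26.2959, 0) (14.3869, 17.0659)]  |A|=368.0459
5. ⊥bis P7·P3 via (23.75,9.57): [(0, 19.9715) (0, 0) (22.844, 0) (23.2563, 4.3557) (14.3869, 17.0659)]  |A|=360.5281
6. ⊥bis P7·P4 via (15.46,9.34): [(0, 19.9715) (0, 0) (13.8829, 0) (16.3013, 14.3225) (14.3869, 17.0659)]  |A|=279.1533
7. ⊥bis P7·P5 via (14.505,12.13): [(14.3183, 17.0798) (0, 19.9715) (0, 0) (13.8829, 0) (14.7654, 5.2266)]  |A|=267.9361
8. ⊥bis P7·P6 via (29.44,8.7): [(14.3183, 17.0798) (0, 19.9715) (0, 0) (13.8829, 0) (14.7654, 5.2266)]  |A|=267.9361
9. canonical 5-gon: [(14.3183, 17.0798) (0, 19.9715) (0, 0) (13.8829, 0) (14.7654, 5.2266)]
10. shoelace: 267.9361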